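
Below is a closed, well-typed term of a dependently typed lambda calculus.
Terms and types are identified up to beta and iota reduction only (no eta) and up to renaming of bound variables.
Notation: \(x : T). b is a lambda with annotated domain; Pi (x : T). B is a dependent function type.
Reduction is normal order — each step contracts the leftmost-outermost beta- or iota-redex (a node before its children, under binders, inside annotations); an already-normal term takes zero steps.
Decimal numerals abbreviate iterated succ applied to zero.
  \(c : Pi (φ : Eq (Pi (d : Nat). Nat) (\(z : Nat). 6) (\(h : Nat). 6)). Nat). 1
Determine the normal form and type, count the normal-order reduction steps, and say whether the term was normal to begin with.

resulting normal form:
  \(c : Pi (φ : Eq (Pi (d : Nat). Nat) (\(z : Nat). 6) (\(h : Nat). 6)). Nat). 1
inferred type:
  Pi (c : Pi (φ : Eq (Pi (d : Nat). Nat) (\(z : Nat). 6) (\(h : Nat). 6)). Nat). Nat
reduction steps (normal order): 0
already normal: yes


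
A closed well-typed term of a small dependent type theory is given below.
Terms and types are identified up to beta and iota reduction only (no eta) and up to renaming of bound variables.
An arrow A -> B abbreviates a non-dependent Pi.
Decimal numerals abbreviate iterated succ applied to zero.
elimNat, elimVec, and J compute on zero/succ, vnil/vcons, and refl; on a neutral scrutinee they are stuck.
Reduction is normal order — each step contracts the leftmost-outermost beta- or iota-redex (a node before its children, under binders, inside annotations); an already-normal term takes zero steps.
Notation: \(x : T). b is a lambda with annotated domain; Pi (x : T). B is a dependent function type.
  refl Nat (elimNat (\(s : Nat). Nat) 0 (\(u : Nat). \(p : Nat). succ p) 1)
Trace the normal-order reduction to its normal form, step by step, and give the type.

reduction (normal order):
  refl Nat (elimNat (\(s : Nat). Nat) 0 (\(u : Nat). \(p : Nat). succ p) 1)
  ~> refl Nat ((\(s : Nat). \(u : Nat). succ u) 0 (elimNat (\(p : Nat). Nat) 0 (\(k : Nat). \(r : Nat). succ r) 0))
  ~> refl Nat ((\(s : Nat). succ s) (elimNat (\(u : Nat). Nat) 0 (\(p : Nat). \(k : Nat). succ k) 0))
  ~> refl Nat (succ (elimNat (\(s : Nat). Nat) 0 (\(u : Nat). \(p : Nat). succ p) 0))
  ~> refl Nat 1
type:
  Eq Nat 1 1


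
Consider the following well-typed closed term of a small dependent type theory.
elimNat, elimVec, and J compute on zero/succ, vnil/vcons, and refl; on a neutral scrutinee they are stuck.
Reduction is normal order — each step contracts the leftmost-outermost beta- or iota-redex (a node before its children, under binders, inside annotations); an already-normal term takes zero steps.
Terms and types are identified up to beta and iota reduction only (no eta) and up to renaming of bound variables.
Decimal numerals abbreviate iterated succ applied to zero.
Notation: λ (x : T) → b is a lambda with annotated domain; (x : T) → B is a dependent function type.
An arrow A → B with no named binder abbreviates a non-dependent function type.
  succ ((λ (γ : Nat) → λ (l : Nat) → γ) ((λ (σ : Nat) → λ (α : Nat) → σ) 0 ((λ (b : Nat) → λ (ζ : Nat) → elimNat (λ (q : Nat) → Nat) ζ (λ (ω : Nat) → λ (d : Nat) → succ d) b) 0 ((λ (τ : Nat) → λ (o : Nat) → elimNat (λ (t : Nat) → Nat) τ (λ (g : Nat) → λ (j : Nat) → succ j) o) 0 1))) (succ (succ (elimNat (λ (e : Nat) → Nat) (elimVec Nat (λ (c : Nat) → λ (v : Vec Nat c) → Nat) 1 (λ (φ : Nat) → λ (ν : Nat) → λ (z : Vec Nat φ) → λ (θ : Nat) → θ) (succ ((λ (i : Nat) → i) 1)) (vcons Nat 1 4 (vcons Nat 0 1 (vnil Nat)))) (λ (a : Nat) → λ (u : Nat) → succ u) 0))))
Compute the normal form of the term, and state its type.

resulting normal form:
  1
the term's type:
  Nat


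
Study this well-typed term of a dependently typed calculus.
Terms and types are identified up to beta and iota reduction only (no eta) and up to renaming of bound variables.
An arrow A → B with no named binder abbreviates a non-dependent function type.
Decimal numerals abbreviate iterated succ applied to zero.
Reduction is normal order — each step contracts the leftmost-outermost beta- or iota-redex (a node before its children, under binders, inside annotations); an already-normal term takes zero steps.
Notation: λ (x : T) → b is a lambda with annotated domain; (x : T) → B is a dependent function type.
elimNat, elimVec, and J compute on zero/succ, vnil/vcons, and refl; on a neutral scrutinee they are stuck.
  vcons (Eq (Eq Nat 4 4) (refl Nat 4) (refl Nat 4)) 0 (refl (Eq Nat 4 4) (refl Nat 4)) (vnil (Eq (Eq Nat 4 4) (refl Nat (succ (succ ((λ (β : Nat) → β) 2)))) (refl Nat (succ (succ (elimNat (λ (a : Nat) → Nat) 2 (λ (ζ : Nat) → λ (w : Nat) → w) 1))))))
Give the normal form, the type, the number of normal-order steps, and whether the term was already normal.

reduced normal form:
  vcons (Eq (Eq Nat 4 4) (refl Nat 4) (refl Nat 4)) 0 (refl (Eq Nat 4 4) (refl Nat 4)) (vnil (Eq (Eq Nat 4 4) (refl Nat 4) (refl Nat 4)))
type:
  Vec (Eq (Eq Nat 4 4) (refl Nat 4) (refl Nat 4)) 1
steps to reach normal form (normal order): 5
term was already normal: no
first redex: a beta-redex


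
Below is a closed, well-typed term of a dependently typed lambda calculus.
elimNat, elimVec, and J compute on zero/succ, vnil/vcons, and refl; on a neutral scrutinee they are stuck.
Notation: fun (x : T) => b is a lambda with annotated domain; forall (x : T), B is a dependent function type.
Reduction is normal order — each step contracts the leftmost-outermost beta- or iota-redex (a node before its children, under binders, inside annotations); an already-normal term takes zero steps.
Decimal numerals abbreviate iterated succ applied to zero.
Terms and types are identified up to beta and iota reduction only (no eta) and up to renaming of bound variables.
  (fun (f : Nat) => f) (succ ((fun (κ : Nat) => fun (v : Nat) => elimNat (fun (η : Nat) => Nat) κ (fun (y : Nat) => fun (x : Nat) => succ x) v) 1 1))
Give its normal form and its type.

normal form:
  3
type:
  Nat
observation: contracting a beta-redex first, the term normalizes in 7 steps.


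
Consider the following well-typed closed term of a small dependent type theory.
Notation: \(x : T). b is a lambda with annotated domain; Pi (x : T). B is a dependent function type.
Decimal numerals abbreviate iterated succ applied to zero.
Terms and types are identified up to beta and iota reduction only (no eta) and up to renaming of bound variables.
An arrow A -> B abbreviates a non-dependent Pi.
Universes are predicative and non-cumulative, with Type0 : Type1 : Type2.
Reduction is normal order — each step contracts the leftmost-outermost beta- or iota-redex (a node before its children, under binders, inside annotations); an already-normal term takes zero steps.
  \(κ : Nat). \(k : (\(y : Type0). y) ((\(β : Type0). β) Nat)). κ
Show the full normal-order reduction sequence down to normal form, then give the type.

reduction (normal order):
  \(κ : Nat). \(k : (\(y : Type0). y) ((\(β : Type0). β) Nat)). κ
  ~> \(κ : Nat). \(k : (\(y : Type0). y) Nat). κ
  ~> \(κ : Nat). \(k : Nat). κ
type:
  Nat -> Nat -> Nat


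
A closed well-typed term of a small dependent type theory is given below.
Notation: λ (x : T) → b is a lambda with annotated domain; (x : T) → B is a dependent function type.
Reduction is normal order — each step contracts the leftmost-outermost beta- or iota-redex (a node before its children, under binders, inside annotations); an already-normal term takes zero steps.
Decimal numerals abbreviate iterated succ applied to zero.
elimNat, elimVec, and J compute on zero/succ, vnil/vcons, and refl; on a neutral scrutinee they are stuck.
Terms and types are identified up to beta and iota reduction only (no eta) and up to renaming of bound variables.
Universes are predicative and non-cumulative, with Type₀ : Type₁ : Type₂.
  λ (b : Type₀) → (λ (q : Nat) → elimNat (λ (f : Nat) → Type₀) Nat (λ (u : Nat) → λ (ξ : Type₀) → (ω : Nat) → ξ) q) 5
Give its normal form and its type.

resulting normal form:
  λ (b : Type₀) → (q : Nat) → (f : Nat) → (u : Nat) → (ξ : Nat) → (ω : Nat) → Nat
type:
  (b : Type₀) → Type₀
observation: reduction starts at a beta-redex, and 17 normal-order steps reach the normal form.


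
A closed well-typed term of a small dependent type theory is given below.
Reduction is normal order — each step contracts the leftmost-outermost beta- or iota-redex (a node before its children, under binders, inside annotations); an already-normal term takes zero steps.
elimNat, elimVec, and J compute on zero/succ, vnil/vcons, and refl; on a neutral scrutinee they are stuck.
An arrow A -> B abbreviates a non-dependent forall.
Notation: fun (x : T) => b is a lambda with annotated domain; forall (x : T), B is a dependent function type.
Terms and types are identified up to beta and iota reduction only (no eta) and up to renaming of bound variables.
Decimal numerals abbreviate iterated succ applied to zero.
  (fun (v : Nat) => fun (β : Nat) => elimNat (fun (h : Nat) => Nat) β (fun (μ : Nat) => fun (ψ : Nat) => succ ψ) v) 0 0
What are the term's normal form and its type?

resulting normal form:
  0
type:
  Nat
observation: normalization takes exactly 3 steps under the normal-order strategy.


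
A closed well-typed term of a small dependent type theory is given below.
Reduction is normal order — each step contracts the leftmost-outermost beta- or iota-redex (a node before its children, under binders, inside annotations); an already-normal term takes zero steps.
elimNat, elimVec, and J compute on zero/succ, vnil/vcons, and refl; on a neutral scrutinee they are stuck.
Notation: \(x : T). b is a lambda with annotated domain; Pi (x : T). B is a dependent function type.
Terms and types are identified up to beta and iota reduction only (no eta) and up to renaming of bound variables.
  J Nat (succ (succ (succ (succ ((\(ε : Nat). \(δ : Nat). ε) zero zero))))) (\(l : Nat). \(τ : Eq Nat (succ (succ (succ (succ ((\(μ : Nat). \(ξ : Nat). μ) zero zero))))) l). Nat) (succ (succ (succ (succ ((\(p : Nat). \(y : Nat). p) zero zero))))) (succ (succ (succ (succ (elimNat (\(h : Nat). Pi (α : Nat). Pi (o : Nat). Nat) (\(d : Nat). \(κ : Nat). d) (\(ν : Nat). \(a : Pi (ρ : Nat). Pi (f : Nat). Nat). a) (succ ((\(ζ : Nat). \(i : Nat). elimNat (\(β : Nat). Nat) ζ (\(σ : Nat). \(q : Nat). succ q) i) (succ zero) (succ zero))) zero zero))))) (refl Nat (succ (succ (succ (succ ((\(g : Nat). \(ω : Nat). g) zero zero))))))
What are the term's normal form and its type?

reduced normal form:
  succ (succ (succ (succ zero)))
inferred type:
  Nat


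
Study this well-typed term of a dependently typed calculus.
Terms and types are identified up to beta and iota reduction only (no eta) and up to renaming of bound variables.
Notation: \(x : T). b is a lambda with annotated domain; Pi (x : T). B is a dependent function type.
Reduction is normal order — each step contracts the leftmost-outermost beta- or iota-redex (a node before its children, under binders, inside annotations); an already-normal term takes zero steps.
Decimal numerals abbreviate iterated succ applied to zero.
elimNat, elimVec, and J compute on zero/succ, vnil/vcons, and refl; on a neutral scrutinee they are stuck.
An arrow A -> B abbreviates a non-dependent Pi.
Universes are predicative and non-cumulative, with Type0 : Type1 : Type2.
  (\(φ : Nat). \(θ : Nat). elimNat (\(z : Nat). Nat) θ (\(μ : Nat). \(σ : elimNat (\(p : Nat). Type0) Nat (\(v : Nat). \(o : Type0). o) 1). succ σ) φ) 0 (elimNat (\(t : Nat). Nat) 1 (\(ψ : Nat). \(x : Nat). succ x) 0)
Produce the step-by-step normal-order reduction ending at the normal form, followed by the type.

normal-order reduction sequence:
  (\(φ : Nat). \(θ : Nat). elimNat (\(z : Nat). Nat) θ (\(μ : Nat). \(σ : elimNat (\(p : Nat). Type0) Nat (\(v : Nat). \(o : Type0). o) 1). succ σ) φ) 0 (elimNat (\(t : Nat). Nat) 1 (\(ψ : Nat). \(x : Nat). succ x) 0)
  ~> (\(φ : Nat). elimNat (\(θ : Nat). Nat) φ (\(z : Nat). \(μ : elimNat (\(σ : Nat). Type0) Nat (\(p : Nat). \(v : Type0). v) 1). succ μ) 0) (elimNat (\(o : Nat). Nat) 1 (\(t : Nat). \(ψ : Nat). succ ψ) 0)
  ~> elimNat (\(φ : Nat). Nat) (elimNat (\(θ : Nat). Nat) 1 (\(z : Nat). \(μ : Nat). succ μ) 0) (\(σ : Nat). \(p : elimNat (\(v : Nat). Type0) Nat (\(o : Nat). \(t : Type0). t) 1). succ p) 0
  ~> elimNat (\(φ : Nat). Nat) 1 (\(θ : Nat). \(z : Nat). succ z) 0
  ~> 1
inferred type:
  Nat


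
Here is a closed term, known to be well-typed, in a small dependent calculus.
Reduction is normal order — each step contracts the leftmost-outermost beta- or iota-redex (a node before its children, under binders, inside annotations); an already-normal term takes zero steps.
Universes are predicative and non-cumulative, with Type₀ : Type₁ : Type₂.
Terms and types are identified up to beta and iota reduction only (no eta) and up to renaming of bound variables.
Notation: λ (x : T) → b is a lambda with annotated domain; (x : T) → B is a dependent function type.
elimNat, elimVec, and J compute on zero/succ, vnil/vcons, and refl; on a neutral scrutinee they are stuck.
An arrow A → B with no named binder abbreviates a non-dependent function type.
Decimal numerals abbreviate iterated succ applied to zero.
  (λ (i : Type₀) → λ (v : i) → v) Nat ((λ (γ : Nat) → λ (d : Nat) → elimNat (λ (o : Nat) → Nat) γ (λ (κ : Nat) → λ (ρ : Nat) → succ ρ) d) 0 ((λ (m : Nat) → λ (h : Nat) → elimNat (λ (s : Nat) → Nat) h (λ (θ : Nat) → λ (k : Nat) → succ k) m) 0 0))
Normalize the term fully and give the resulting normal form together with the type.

normal form:
  0
inferred type:
  Nat
observation: the first redex contracted is a beta-redex; the normal form is reached in 8 normal-order steps.


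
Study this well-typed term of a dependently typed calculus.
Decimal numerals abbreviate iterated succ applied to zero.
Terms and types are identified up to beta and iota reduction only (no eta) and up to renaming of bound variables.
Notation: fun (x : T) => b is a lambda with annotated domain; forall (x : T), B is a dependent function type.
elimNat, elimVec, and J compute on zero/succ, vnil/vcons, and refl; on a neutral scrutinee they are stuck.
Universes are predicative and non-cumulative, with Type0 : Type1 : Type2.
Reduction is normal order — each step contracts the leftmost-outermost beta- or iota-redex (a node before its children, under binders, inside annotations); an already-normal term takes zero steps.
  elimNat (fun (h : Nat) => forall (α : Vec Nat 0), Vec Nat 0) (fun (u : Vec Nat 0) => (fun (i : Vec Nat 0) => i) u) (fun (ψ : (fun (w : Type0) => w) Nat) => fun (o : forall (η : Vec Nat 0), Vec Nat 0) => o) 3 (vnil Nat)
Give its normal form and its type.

normal form:
  vnil Nat
inferred type:
  Vec Nat 0


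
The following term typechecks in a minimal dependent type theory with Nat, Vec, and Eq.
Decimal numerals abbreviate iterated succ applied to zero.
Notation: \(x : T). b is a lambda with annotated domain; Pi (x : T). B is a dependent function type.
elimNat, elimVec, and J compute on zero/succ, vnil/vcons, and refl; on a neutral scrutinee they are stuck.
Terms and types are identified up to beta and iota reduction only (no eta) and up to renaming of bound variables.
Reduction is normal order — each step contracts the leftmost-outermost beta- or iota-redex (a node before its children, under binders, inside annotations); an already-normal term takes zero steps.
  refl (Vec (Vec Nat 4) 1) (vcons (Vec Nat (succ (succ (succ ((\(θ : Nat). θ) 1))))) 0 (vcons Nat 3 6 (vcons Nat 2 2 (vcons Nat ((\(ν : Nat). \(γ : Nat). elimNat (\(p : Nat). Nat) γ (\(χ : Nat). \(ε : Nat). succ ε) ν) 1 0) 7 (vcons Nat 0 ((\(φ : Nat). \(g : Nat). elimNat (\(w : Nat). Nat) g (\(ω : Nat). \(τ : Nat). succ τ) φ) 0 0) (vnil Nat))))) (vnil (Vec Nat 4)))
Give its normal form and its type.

reduced normal form:
  refl (Vec (Vec Nat 4) 1) (vcons (Vec Nat 4) 0 (vcons Nat 3 6 (vcons Nat 2 2 (vcons Nat 1 7 (vcons Nat 0 0 (vnil Nat))))) (vnil (Vec Nat 4)))
type:
  Eq (Vec (Vec Nat 4) 1) (vcons (Vec Nat 4) 0 (vcons Nat 3 6 (vcons Nat 2 2 (vcons Nat 1 7 (vcons Nat 0 0 (vnil Nat))))) (vnil (Vec Nat 4))) (vcons (Vec Nat 4) 0 (vcons Nat 3 6 (vcons Nat 2 2 (vcons Nat 1 7 (vcons Nat 0 0 (vnil Nat))))) (vnil (Vec Nat 4)))
observation: the term reaches its normal form after 10 normal-order steps.


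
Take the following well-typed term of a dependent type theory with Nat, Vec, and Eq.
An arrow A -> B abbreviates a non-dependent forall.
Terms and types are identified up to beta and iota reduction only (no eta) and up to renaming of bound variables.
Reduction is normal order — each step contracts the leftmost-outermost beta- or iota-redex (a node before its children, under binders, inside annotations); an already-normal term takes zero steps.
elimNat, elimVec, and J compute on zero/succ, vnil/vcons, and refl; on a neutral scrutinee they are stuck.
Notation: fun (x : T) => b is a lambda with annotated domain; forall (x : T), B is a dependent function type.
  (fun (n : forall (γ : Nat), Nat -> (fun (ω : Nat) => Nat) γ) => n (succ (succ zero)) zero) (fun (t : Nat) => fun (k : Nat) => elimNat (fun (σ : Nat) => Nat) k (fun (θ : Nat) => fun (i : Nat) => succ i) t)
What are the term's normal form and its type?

reduced normal form:
  succ (succ zero)
the term's type:
  Nat


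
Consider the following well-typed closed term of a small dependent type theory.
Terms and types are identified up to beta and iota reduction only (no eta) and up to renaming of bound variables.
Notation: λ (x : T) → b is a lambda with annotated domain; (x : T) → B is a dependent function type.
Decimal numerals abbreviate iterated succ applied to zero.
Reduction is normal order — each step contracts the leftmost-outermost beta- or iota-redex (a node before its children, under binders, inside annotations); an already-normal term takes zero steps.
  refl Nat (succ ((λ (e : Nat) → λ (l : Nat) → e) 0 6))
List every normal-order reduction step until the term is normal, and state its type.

normal-order reduction sequence:
  refl Nat (succ ((λ (e : Nat) → λ (l : Nat) → e) 0 6))
  ~> refl Nat (succ ((λ (e : Nat) → 0) 6))
  ~> refl Nat 1
the term's type:
  Eq Nat 1 1


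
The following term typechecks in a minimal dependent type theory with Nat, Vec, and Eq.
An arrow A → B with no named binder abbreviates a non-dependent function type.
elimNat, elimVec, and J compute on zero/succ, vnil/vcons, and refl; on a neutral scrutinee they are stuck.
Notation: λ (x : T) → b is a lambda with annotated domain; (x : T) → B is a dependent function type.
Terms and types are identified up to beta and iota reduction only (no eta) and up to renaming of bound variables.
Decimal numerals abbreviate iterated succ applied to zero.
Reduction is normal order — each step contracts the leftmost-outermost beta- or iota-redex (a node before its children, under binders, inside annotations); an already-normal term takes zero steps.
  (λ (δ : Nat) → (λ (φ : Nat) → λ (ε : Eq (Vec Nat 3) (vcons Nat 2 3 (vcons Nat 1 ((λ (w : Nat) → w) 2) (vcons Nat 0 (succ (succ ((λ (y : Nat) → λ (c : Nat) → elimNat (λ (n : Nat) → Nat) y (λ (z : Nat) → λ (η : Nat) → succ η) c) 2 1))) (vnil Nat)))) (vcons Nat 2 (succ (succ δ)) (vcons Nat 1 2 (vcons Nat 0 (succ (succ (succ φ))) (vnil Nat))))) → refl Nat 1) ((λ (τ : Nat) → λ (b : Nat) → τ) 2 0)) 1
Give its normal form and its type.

resulting normal form:
  λ (δ : Eq (Vec Nat 3) (vcons Nat 2 3 (vcons Nat 1 2 (vcons Nat 0 5 (vnil Nat)))) (vcons Nat 2 3 (vcons Nat 1 2 (vcons Nat 0 5 (vnil Nat))))) → refl Nat 1
the term's type:
  Eq (Vec Nat 3) (vcons Nat 2 3 (vcons Nat 1 2 (vcons Nat 0 5 (vnil Nat)))) (vcons Nat 2 3 (vcons Nat 1 2 (vcons Nat 0 5 (vnil Nat)))) → Eq Nat 1 1


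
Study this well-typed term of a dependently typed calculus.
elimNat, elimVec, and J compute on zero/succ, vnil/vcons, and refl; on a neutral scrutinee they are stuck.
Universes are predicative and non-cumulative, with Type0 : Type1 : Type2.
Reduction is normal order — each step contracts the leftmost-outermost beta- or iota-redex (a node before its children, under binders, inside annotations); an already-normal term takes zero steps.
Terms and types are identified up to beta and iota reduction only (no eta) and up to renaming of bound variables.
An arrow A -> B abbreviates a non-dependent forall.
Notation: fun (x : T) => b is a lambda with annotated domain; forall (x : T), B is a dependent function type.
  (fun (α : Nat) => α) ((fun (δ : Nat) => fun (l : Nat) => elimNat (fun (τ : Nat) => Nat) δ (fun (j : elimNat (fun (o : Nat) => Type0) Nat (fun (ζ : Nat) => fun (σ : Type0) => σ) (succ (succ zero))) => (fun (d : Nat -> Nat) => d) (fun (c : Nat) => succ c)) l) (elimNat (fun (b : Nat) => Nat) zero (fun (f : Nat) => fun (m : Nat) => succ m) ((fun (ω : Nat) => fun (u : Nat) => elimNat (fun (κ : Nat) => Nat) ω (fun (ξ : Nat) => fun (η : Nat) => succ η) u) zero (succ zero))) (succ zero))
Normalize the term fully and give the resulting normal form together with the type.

normal form:
  succ (succ zero)
inferred type:
  Nat
observation: normalization takes exactly 18 steps under the normal-order strategy.


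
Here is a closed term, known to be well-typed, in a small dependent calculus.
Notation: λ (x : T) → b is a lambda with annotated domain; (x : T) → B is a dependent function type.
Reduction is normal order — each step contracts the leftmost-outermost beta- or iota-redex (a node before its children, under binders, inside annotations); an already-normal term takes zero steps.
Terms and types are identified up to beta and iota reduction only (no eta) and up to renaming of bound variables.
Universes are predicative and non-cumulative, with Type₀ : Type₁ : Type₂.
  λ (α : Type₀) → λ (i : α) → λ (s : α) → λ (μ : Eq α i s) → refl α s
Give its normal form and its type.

reduced normal form:
  λ (α : Type₀) → λ (i : α) → λ (s : α) → λ (μ : Eq α i s) → refl α s
type:
  (α : Type₀) → (i : α) → (s : α) → (μ : Eq α i s) → Eq α s s
observation: no redex remains anywhere in the term; it is its own normal form.


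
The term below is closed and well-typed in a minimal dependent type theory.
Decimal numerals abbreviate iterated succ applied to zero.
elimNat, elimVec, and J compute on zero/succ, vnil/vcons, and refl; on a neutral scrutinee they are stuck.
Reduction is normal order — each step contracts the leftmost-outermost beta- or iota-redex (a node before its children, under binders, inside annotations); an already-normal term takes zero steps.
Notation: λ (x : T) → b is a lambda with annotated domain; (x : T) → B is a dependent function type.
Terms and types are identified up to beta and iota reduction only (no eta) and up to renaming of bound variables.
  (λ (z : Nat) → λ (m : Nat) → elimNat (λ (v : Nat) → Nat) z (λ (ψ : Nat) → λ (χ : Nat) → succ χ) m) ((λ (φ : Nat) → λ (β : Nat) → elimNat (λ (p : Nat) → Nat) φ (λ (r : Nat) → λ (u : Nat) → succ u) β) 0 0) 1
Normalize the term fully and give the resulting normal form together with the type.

reduced normal form:
  1
type:
  Nat
observation: the leftmost-outermost redex is a beta-redex, and normalization takes 9 steps.


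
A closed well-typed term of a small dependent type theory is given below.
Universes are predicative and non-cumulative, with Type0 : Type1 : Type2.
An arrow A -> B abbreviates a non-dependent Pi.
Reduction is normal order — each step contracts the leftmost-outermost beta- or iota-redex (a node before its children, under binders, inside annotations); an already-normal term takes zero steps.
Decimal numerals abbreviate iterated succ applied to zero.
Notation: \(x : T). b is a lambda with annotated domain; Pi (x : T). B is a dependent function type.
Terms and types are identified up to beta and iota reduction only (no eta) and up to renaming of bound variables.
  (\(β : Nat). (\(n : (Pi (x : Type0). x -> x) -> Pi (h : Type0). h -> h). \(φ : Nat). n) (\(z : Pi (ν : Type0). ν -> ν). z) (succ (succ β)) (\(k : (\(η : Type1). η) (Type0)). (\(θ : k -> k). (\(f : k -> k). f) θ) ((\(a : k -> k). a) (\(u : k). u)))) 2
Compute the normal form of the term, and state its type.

normal form:
  \(β : Type0). \(n : β). n
type:
  Pi (β : Type0). β -> β


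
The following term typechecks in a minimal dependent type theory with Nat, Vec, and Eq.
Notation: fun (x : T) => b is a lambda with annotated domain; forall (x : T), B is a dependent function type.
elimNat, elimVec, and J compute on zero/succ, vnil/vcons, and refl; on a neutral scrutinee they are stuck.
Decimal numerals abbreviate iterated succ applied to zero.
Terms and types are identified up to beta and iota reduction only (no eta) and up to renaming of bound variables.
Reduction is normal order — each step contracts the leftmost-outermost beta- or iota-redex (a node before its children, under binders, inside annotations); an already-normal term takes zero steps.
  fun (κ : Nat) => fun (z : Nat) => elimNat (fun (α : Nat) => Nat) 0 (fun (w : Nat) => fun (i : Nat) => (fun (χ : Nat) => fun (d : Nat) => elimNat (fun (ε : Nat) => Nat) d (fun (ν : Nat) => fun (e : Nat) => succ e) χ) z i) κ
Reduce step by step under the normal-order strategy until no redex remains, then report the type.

normal-order reduction sequence:
  fun (κ : Nat) => fun (z : Nat) => elimNat (fun (α : Nat) => Nat) 0 (fun (w : Nat) => fun (i : Nat) => (fun (χ : Nat) => fun (d : Nat) => elimNat (fun (ε : Nat) => Nat) d (fun (ν : Nat) => fun (e : Nat) => succ e) χ) z i) κ
  ~> fun (κ : Nat) => fun (z : Nat) => elimNat (fun (α : Nat) => Nat) 0 (fun (w : Nat) => fun (i : Nat) => (fun (χ : Nat) => elimNat (fun (d : Nat) => Nat) χ (fun (ε : Nat) => fun (ν : Nat) => succ ν) z) i) κ
  ~> fun (κ : Nat) => fun (z : Nat) => elimNat (fun (α : Nat) => Nat) 0 (fun (w : Nat) => fun (i : Nat) => elimNat (fun (χ : Nat) => Nat) i (fun (d : Nat) => fun (ε : Nat) => succ ε) z) κ
the term's type:
  forall (κ : Nat), forall (z : Nat), Nat


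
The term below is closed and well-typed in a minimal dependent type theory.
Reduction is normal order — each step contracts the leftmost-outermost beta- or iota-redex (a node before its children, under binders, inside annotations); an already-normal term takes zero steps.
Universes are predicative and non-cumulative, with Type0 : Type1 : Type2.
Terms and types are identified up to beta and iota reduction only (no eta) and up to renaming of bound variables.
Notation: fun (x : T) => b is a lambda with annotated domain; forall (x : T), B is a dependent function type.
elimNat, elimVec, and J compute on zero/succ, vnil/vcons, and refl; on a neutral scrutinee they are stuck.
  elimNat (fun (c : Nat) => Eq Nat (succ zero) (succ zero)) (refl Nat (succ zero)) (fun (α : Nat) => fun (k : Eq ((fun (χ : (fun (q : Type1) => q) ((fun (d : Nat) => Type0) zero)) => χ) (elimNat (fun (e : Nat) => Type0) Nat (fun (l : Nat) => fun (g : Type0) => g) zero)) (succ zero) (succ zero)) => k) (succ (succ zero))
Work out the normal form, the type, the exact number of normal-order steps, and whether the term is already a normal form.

normal form:
  refl Nat (succ zero)
inferred type:
  Eq Nat (succ zero) (succ zero)
reduction steps (normal order): 7
started in normal form: no
first redex: an elimNat iota-redex


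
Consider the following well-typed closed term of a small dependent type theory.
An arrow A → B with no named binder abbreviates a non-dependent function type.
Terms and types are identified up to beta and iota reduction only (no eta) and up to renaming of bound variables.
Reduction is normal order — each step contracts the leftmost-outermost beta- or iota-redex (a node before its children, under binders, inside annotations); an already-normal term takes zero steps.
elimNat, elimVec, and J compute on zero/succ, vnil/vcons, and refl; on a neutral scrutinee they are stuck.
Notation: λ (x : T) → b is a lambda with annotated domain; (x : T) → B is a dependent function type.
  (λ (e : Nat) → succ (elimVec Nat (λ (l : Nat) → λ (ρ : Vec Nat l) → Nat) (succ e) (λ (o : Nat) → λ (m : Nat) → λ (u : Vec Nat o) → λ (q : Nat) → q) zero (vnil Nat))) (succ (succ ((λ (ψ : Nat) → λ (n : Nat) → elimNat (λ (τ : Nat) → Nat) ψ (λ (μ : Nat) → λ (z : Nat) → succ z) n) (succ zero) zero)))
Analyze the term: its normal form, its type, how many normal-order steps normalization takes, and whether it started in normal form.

resulting normal form:
  succ (succ (succ (succ (succ zero))))
inferred type:
  Nat
normal-order step count: 5
started in normal form: no
first contracted redex: a beta-redex


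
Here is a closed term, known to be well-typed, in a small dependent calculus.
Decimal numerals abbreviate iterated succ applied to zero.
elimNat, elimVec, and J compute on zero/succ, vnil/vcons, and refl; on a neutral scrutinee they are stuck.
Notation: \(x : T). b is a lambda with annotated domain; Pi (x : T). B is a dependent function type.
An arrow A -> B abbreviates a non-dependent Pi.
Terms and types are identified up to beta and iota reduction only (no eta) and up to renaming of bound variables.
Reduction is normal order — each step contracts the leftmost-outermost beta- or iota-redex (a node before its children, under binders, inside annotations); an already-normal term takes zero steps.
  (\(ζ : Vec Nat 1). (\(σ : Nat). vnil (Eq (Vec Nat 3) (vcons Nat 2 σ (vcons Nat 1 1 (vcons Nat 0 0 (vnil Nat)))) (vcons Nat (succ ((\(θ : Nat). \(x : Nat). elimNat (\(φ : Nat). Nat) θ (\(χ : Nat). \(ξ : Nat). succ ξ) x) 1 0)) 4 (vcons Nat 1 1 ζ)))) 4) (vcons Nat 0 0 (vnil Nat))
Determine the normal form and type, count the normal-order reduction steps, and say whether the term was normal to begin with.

resulting normal form:
  vnil (Eq (Vec Nat 3) (vcons Nat 2 4 (vcons Nat 1 1 (vcons Nat 0 0 (vnil Nat)))) (vcons Nat 2 4 (vcons Nat 1 1 (vcons Nat 0 0 (vnil Nat)))))
type:
  Vec (Eq (Vec Nat 3) (vcons Nat 2 4 (vcons Nat 1 1 (vcons Nat 0 0 (vnil Nat)))) (vcons Nat 2 4 (vcons Nat 1 1 (vcons Nat 0 0 (vnil Nat))))) 0
reduction steps (normal order): 5
term was already normal: no
first redex: a beta-redex


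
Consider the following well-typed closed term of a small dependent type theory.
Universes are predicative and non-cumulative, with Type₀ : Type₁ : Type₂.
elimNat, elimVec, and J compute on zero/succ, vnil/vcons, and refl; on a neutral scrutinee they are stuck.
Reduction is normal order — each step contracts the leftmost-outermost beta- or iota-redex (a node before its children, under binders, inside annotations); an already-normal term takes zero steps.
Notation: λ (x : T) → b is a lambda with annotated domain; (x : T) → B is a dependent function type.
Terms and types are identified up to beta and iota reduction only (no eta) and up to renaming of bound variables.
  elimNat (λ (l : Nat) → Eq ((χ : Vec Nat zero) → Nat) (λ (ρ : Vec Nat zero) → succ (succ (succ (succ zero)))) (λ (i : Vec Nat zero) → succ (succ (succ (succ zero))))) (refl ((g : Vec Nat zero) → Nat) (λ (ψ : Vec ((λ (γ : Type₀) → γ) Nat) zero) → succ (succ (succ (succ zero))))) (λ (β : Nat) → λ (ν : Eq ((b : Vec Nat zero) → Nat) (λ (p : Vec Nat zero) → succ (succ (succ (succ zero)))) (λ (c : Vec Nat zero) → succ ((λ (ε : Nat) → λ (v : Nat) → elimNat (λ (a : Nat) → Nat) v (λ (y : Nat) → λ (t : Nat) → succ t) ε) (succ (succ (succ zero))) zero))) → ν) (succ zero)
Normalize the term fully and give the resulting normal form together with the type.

reduced normal form:
  refl ((l : Vec Nat zero) → Nat) (λ (χ : Vec Nat zero) → succ (succ (succ (succ zero))))
the term's type:
  Eq ((l : Vec Nat zero) → Nat) (λ (χ : Vec Nat zero) → succ (succ (succ (succ zero)))) (λ (ρ : Vec Nat zero) → succ (succ (succ (succ zero))))


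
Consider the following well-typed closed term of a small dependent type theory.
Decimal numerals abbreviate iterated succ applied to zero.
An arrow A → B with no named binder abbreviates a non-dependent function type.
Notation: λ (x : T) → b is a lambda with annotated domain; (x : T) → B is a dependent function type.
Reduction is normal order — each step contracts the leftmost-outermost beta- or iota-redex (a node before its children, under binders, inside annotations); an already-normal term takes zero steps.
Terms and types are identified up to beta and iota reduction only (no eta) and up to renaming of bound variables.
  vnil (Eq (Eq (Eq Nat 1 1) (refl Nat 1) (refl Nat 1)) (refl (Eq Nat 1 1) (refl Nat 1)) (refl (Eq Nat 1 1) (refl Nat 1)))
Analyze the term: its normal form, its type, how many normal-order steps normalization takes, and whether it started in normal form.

resulting normal form:
  vnil (Eq (Eq (Eq Nat 1 1) (refl Nat 1) (refl Nat 1)) (refl (Eq Nat 1 1) (refl Nat 1)) (refl (Eq Nat 1 1) (refl Nat 1)))
the term's type:
  Vec (Eq (Eq (Eq Nat 1 1) (refl Nat 1) (refl Nat 1)) (refl (Eq Nat 1 1) (refl Nat 1)) (refl (Eq Nat 1 1) (refl Nat 1))) 0
reduction steps (normal order): 0
term was already normal: yes


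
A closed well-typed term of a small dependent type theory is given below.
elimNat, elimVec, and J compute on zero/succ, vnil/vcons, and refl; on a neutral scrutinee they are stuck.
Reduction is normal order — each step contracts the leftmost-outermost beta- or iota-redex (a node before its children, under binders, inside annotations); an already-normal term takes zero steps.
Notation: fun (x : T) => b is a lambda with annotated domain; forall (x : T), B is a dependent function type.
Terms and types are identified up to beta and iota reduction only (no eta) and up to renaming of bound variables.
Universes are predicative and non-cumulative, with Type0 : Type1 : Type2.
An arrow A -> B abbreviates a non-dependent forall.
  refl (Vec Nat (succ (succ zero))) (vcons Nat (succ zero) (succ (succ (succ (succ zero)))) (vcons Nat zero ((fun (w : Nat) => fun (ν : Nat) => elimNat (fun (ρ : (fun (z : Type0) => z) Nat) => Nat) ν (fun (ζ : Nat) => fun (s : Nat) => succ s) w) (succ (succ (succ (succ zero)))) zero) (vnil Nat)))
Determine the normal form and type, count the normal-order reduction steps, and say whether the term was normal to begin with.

resulting normal form:
  refl (Vec Nat (succ (succ zero))) (vcons Nat (succ zero) (succ (succ (succ (succ zero)))) (vcons Nat zero (succ (succ (succ (succ zero)))) (vnil Nat)))
inferred type:
  Eq (Vec Nat (succ (succ zero))) (vcons Nat (succ zero) (succ (succ (succ (succ zero)))) (vcons Nat zero (succ (succ (succ (succ zero)))) (vnil Nat))) (vcons Nat (succ zero) (succ (succ (succ (succ zero)))) (vcons Nat zero (succ (succ (succ (succ zero)))) (vnil Nat)))
normal-order step count: 15
started in normal form: no
first redex: a beta-redex


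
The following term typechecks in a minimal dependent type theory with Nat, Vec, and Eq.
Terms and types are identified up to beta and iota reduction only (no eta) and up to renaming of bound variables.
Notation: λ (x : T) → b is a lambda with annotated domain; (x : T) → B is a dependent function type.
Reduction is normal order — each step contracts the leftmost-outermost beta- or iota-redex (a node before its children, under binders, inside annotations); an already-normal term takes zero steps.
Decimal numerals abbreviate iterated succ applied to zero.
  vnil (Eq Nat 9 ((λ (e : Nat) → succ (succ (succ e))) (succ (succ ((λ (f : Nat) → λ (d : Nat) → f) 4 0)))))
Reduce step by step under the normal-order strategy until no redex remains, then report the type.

reduction (normal order):
  vnil (Eq Nat 9 ((λ (e : Nat) → succ (succ (succ e))) (succ (succ ((λ (f : Nat) → λ (d : Nat) → f) 4 0)))))
  ~> vnil (Eq Nat 9 (succ (succ (succ (succ (succ ((λ (e : Nat) → λ (f : Nat) → e) 4 0)))))))
  ~> vnil (Eq Nat 9 (succ (succ (succ (succ (succ ((λ (e : Nat) → 4) 0)))))))
  ~> vnil (Eq Nat 9 9)
inferred type:
  Vec (Eq Nat 9 9) 0


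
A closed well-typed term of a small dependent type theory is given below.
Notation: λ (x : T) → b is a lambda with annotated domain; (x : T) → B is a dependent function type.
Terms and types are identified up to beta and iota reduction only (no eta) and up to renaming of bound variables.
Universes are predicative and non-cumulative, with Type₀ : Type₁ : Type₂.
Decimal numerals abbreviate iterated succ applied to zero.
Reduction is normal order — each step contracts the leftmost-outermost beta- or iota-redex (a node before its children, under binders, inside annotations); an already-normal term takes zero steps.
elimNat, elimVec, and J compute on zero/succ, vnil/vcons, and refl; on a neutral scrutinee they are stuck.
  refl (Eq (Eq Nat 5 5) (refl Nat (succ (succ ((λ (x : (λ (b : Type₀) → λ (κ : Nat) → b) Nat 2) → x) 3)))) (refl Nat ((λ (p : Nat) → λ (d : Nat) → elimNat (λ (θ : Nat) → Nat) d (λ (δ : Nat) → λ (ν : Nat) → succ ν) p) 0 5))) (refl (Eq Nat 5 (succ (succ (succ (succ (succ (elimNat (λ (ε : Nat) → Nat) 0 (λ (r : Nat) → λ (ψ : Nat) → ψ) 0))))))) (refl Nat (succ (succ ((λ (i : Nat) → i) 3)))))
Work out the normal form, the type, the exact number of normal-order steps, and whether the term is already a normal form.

resulting normal form:
  refl (Eq (Eq Nat 5 5) (refl Nat 5) (refl Nat 5)) (refl (Eq Nat 5 5) (refl Nat 5))
type:
  Eq (Eq (Eq Nat 5 5) (refl Nat 5) (refl Nat 5)) (refl (Eq Nat 5 5) (refl Nat 5)) (refl (Eq Nat 5 5) (refl Nat 5))
reduction steps (normal order): 6
term was already normal: no
first redex: a beta-redex


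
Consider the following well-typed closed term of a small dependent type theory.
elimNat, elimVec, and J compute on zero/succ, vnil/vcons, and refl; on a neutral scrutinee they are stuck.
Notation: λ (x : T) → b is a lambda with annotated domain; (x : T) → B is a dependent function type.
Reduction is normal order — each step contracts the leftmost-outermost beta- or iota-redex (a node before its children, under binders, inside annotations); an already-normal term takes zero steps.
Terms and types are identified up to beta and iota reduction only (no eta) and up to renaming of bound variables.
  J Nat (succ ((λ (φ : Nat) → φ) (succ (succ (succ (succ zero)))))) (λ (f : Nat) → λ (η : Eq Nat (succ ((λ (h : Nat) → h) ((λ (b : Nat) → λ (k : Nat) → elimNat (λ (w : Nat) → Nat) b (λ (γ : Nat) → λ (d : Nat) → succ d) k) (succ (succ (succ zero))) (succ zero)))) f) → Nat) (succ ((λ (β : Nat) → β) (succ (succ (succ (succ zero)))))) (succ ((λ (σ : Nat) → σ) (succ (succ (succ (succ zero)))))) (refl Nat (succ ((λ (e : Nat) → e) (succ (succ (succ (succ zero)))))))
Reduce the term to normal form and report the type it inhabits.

normal form:
  succ (succ (succ (succ (succ zero))))
type:
  Nat


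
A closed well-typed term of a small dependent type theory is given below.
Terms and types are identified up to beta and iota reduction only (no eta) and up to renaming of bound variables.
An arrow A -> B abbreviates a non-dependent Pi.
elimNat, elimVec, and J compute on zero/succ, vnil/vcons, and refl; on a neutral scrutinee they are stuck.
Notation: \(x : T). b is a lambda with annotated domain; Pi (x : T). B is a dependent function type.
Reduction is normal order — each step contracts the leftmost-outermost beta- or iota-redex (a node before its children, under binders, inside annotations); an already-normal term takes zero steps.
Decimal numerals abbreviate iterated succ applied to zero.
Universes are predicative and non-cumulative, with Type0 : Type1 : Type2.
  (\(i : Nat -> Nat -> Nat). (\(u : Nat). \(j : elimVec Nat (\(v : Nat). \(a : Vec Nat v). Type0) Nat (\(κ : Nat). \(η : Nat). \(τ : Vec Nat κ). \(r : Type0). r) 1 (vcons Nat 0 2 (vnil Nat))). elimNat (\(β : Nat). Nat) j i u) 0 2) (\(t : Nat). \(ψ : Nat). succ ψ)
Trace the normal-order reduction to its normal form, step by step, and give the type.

normal-order reduction sequence:
  (\(i : Nat -> Nat -> Nat). (\(u : Nat). \(j : elimVec Nat (\(v : Nat). \(a : Vec Nat v). Type0) Nat (\(κ : Nat). \(η : Nat). \(τ : Vec Nat κ). \(r : Type0). r) 1 (vcons Nat 0 2 (vnil Nat))). elimNat (\(β : Nat). Nat) j i u) 0 2) (\(t : Nat). \(ψ : Nat). succ ψ)
  ~> (\(i : Nat). \(u : elimVec Nat (\(j : Nat). \(v : Vec Nat j). Type0) Nat (\(a : Nat). \(κ : Nat). \(η : Vec Nat a). \(τ : Type0). τ) 1 (vcons Nat 0 2 (vnil Nat))). elimNat (\(r : Nat). Nat) u (\(β : Nat). \(t : Nat). succ t) i) 0 2
  ~> (\(i : elimVec Nat (\(u : Nat). \(j : Vec Nat u). Type0) Nat (\(v : Nat). \(a : Nat). \(κ : Vec Nat v). \(η : Type0). η) 1 (vcons Nat 0 2 (vnil Nat))). elimNat (\(τ : Nat). Nat) i (\(r : Nat). \(β : Nat). succ β) 0) 2
  ~> elimNat (\(i : Nat). Nat) 2 (\(u : Nat). \(j : Nat). succ j) 0
  ~> 2
type:
  Nat
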